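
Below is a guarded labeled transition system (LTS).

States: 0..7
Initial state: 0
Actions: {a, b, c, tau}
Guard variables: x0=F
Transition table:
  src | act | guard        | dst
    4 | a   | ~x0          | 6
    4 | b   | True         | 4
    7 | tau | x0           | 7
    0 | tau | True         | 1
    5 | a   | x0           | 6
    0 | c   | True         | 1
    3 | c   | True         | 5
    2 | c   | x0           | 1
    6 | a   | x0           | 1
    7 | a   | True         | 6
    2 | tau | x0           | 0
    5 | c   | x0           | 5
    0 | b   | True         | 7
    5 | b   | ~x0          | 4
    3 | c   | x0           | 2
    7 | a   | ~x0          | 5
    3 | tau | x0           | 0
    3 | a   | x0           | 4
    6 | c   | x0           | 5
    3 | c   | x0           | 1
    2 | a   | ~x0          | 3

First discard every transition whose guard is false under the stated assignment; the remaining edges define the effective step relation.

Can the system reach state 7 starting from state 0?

10 transition(s) survive guard evaluation.
depth 0: {0}
depth 1: {1,7}  total {0,1,7}
depth 2: {5,6}  total {0,1,5,6,7}
depth 3: {4}  total {0,1,4,5,6,7}
Reachable = {0,1,4,5,6,7}
witness 7: b

Answer: REACHABLE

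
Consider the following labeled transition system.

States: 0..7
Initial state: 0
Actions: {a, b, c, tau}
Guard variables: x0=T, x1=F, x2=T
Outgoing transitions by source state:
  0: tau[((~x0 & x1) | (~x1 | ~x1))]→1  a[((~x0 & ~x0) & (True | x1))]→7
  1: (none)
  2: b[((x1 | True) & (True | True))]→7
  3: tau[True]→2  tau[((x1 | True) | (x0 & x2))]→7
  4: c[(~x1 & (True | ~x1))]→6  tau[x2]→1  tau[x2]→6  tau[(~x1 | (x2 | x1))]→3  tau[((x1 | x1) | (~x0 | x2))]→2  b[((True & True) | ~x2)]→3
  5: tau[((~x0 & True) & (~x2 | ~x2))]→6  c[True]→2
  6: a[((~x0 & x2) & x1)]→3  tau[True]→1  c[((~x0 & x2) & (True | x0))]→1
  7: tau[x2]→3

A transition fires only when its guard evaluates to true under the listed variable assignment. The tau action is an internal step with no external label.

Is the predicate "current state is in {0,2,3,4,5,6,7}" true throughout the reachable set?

Safe = {0,2,3,4,5,6,7}
Reachable = {0,1}
  0: ✓
  1: outside
reach 1 via tau — violates

Answer: INVARIANT VIOLATED at state 1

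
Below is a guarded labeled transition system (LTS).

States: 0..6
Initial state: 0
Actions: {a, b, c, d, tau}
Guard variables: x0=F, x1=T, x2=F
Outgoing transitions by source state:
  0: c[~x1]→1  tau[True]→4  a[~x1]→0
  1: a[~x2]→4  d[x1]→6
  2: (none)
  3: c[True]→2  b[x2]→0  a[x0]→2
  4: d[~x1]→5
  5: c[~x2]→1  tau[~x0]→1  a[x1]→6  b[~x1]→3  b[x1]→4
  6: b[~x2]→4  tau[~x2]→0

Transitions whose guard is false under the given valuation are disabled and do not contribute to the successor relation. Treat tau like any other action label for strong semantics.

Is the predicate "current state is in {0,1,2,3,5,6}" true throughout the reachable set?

Answer: INVARIANT VIOLATED at state 4

Trace:
Inv-set: {0,1,2,3,5,6}
Reachable = {0,4}
  0: ok
  4: outside
counterexample path to 4: tau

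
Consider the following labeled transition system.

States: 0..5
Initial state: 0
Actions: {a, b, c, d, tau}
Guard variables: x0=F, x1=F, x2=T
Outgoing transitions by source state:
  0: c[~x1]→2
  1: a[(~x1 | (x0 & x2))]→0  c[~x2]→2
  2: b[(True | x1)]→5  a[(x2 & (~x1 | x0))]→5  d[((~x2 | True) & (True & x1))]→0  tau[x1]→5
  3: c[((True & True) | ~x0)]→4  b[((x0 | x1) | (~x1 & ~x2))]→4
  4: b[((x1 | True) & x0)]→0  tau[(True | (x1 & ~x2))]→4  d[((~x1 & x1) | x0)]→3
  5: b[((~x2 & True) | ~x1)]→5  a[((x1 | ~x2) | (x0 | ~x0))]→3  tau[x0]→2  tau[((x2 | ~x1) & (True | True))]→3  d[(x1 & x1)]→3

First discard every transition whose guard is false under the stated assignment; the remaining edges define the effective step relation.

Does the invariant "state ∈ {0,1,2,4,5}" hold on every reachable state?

Answer: INVARIANT VIOLATED at state 3

Working:
Inv-set: {0,1,2,4,5}
Reachable = {0,2,3,4,5}
  0: ✓
  2: ✓
  3: outside
  4: ✓
  5: ✓
counterexample path to 3: c·b·a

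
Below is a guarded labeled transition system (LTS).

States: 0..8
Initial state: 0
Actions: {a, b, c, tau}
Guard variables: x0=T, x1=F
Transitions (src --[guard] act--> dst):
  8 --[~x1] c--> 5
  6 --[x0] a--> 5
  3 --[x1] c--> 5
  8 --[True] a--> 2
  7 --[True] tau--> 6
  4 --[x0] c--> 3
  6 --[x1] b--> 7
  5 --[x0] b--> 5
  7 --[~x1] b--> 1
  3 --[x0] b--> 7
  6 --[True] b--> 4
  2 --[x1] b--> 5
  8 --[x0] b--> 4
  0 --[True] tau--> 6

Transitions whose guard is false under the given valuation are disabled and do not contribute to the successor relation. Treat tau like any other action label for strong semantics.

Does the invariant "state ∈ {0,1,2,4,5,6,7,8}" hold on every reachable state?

Answer: INVARIANT VIOLATED at state 3

Analysis:
Allowed set {0,1,2,4,5,6,7,8}
Reachable = {0,1,3,4,5,6,7}
  0: ok
  1: ok
  3: VIOLATES
  4: ok
  5: ok
  6: ok
  7: ok
reach 3 via tau·b·c — violates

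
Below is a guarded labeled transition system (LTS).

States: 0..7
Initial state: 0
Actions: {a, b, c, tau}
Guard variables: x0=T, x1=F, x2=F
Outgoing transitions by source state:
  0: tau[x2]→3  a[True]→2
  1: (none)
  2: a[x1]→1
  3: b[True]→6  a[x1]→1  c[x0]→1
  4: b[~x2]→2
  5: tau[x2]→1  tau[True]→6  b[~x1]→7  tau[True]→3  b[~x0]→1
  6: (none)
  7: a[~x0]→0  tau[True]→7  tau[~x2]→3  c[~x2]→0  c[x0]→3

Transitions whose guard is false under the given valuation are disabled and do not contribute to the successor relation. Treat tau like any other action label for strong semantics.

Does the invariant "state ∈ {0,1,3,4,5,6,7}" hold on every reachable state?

Answer: INVARIANT VIOLATED at state 2

Analysis:
Inv-set: {0,1,3,4,5,6,7}
R = {0,2}
  0: ok
  2: outside
counterexample path to 2: a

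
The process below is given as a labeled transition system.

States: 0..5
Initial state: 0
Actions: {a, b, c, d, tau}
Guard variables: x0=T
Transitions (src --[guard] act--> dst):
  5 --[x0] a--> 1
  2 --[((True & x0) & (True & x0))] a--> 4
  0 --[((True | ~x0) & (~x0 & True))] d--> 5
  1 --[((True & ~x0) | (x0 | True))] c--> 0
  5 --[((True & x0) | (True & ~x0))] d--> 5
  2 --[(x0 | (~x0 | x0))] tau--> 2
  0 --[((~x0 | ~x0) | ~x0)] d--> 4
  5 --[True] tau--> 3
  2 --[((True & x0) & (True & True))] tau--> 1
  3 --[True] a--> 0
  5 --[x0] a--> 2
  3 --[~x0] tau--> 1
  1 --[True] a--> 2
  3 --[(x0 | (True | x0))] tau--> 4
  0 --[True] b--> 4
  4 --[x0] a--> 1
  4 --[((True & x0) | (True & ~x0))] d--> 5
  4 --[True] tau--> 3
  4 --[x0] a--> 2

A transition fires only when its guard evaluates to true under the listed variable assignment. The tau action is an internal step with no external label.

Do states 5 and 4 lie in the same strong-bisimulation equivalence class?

Refine partition for ~:
  π0 = {{0,1,2,3,4,5}}
  π1 = {{0},{1},{2,3},{4,5}}
  π2 = {{0},{1},{2},{3},{4,5}}
Fixed point at round 3; 5 class(es).
5∈{4,5}, 4∈{4,5}

Answer: BISIMILAR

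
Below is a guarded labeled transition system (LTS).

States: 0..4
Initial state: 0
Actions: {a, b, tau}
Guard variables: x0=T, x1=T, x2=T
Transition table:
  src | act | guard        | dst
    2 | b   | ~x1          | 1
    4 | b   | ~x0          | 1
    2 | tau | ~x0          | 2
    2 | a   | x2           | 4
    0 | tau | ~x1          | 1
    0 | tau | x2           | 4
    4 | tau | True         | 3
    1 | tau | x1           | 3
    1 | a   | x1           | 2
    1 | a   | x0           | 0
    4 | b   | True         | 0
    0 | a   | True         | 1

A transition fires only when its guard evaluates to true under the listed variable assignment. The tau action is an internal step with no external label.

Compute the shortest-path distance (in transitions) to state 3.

BFS to 3:
  depth 0: {0}
  depth 1: {1,4}
  depth 2: {2,3}
first hit 3 at d=2 via a·tau

Answer: 2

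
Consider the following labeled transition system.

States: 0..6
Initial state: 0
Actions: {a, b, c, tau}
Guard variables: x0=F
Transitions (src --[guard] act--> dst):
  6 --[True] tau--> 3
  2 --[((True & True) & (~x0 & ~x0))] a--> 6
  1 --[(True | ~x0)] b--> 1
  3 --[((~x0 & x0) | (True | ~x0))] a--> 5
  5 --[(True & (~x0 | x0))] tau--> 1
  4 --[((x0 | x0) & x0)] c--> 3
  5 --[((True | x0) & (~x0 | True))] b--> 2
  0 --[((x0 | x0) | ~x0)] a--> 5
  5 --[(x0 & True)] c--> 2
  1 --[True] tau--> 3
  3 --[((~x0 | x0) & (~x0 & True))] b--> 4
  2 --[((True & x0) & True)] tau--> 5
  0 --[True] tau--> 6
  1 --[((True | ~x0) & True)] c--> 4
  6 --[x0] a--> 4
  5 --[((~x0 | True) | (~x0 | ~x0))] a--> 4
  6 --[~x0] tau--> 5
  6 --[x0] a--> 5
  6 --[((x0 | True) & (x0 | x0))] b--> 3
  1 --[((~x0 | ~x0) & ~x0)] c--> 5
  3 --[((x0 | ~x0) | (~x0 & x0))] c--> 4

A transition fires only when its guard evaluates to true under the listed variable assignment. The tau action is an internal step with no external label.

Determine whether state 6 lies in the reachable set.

15 transition(s) survive guard evaluation.
Layer 0: {0}
Layer 1: {5,6}  cumulative {0,5,6}
Layer 2: {1,2,3,4}  cumulative {0,1,2,3,4,5,6}
R = {0,1,2,3,4,5,6}
trace reaching 6: tau

Answer: REACHABLE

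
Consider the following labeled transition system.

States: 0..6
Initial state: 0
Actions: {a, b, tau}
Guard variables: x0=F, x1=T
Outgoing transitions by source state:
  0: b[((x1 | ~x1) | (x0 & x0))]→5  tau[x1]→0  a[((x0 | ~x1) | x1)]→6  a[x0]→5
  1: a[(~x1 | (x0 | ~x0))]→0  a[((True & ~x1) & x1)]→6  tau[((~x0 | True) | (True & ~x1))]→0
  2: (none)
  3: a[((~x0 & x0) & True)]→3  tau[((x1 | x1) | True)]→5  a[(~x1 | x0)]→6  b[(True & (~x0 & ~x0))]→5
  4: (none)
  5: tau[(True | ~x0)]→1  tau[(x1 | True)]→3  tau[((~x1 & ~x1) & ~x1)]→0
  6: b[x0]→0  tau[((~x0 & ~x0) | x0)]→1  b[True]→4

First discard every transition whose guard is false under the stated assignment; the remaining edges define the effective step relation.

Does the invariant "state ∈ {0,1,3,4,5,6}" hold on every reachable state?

Allowed set {0,1,3,4,5,6}
Reach set: {0,1,3,4,5,6}
  0: ✓
  1: ✓
  3: ✓
  4: ✓
  5: ✓
  6: ✓

Answer: INVARIANT HOLDS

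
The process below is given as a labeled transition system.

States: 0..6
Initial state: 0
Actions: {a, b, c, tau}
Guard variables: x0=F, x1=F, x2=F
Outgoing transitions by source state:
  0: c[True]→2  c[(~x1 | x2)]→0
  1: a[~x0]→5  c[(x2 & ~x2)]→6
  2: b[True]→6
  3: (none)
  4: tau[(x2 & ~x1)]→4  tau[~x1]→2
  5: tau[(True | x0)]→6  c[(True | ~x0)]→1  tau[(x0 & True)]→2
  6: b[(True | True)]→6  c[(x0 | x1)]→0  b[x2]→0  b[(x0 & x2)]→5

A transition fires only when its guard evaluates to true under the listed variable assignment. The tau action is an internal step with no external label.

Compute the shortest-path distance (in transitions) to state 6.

Answer: 2

Analysis:
Breadth-first toward 6:
  depth 0: {0}
  depth 1: {2}
  depth 2: {6}
depth(6)=2, e.g. c·b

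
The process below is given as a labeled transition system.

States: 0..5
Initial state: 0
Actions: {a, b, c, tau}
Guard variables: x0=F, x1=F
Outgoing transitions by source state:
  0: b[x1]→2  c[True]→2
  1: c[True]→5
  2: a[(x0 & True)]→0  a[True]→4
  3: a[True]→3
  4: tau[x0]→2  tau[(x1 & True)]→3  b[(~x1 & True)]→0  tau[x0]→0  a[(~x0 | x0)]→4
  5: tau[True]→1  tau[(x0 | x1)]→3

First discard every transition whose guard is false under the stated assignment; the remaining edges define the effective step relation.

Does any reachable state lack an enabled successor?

Answer: DEADLOCK-FREE

Trace:
Reach set: {0,2,4}
  0: c→2  [deg 1]
  2: a→4  [deg 1]
  4: a→4  b→0  [deg 2]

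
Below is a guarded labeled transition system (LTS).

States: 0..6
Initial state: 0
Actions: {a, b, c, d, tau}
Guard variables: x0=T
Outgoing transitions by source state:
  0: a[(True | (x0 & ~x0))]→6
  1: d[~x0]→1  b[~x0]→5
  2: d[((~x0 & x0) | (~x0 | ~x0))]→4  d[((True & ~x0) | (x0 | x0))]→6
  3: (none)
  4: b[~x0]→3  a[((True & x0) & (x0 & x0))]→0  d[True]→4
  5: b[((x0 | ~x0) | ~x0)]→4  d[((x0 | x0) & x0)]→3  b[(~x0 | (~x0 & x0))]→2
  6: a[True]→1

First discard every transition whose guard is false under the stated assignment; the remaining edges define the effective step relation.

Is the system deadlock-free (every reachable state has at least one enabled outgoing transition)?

Reachable = {0,1,6}
  0: a→6  [deg 1]
  1: ∅  [deadlock]
  6: a→1  [deg 1]
trace reaching 1: a·a

Answer: DEADLOCK at state 1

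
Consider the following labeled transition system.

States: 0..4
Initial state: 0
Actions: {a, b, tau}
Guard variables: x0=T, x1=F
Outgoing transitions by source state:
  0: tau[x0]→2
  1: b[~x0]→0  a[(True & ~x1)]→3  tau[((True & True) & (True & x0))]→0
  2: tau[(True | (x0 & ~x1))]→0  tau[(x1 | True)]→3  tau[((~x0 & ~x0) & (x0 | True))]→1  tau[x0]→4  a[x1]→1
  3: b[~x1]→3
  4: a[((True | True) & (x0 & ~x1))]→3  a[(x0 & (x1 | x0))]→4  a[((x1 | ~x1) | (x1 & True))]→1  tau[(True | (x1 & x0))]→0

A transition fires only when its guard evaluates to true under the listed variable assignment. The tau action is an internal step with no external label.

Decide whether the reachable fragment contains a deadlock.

Answer: DEADLOCK-FREE

Analysis:
R = {0,1,2,3,4}
  0: tau→2  [1 exit(s)]
  1: a→3  tau→0  [2 exit(s)]
  2: tau→0  tau→3  tau→4  [3 exit(s)]
  3: b→3  [1 exit(s)]
  4: a→1  a→3  a→4  tau→0  [4 exit(s)]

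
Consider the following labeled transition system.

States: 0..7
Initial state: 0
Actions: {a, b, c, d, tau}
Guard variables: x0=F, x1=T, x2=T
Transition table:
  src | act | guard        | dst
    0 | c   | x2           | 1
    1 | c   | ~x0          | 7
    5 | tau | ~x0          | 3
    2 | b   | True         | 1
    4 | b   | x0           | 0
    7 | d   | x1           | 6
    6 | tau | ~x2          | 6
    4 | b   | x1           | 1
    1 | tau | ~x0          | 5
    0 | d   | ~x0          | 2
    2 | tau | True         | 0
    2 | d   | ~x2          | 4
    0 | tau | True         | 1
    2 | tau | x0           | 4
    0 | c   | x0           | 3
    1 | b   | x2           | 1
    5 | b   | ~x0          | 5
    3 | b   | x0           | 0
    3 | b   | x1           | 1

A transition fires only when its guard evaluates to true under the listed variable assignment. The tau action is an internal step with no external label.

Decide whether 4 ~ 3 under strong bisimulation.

Bisimulation quotient by refinement:
  P[0] = {{0,1,2,3,4,5,6,7}}
  P[1] = {{0},{1},{2,5},{3,4},{6},{7}}
  P[2] = {{0},{1},{2},{3,4},{5},{6},{7}}
Fixed point at round 3; 7 class(es).
4∈{3,4}, 3∈{3,4}

Answer: BISIMILAR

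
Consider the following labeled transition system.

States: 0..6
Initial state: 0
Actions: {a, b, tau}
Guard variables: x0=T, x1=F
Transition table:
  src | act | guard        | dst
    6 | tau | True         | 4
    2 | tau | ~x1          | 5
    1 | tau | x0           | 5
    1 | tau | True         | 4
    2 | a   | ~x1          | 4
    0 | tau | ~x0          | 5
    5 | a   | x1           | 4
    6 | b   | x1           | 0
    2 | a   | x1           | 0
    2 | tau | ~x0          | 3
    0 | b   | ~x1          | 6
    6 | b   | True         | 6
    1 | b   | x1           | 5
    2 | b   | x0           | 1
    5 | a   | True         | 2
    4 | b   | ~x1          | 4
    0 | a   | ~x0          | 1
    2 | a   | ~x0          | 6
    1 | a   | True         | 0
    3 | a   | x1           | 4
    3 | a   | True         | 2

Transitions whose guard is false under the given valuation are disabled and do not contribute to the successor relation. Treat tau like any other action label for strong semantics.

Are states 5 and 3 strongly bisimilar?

Bisimulation quotient by refinement:
  round 0: {{0,1,2,3,4,5,6}}
  round 1: {{0,4},{1},{2},{3,5},{6}}
  round 2: {{0},{1},{2},{3,5},{4},{6}}
stable after 3 split(s): 6 block(s)
class of 5: {3,5}; class of 3: {3,5}

Answer: BISIMILAR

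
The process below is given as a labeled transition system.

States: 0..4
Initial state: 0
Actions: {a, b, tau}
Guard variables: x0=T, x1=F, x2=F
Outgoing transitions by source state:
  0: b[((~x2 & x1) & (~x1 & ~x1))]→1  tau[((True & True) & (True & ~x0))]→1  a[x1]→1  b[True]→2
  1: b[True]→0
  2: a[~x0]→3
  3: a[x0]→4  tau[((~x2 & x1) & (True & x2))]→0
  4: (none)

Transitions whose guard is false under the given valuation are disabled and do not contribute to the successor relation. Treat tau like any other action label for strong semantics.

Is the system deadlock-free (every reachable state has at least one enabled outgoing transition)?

Answer: DEADLOCK at state 2

Working:
Reach set: {0,2}
  0: b→2  [1 out]
  2: ∅  [deadlock]
Path to 2: b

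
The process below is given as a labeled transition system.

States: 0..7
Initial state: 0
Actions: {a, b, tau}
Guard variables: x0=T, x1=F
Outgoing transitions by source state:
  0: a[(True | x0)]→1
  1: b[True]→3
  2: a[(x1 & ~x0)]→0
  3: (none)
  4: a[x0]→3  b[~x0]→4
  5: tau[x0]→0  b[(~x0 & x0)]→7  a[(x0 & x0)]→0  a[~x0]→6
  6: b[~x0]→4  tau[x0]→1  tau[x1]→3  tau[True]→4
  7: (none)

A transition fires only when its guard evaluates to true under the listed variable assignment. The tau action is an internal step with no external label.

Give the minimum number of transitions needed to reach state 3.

Answer: 2

Trace:
Layered search for 3:
  L0 = {0}
  L1 = {1}
  L2 = {3}
depth(3)=2, e.g. a·b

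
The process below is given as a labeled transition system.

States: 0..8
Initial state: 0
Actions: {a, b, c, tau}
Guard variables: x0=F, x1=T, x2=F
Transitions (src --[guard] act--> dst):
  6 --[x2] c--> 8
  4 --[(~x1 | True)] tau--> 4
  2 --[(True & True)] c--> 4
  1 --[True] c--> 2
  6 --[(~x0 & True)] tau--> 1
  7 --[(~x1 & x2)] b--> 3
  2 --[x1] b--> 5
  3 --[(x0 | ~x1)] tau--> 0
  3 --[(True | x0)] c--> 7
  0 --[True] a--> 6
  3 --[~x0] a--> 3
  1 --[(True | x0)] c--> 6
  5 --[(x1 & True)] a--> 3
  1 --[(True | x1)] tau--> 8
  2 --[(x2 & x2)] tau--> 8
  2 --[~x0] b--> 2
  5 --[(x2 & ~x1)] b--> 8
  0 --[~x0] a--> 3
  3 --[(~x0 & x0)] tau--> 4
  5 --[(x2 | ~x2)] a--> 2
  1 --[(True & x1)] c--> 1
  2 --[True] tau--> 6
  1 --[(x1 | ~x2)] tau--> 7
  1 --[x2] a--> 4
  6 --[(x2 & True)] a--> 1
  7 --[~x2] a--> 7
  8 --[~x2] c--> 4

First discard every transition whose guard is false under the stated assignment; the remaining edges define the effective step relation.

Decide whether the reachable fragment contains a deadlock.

Reach set: {0,1,2,3,4,5,6,7,8}
  0: a→3  a→6  [deg 2]
  1: c→1  c→2  c→6  tau→7  tau→8  [deg 5]
  2: b→2  b→5  c→4  tau→6  [deg 4]
  3: a→3  c→7  [deg 2]
  4: tau→4  [deg 1]
  5: a→2  a→3  [deg 2]
  6: tau→1  [deg 1]
  7: a→7  [deg 1]
  8: c→4  [deg 1]

Answer: DEADLOCK-FREE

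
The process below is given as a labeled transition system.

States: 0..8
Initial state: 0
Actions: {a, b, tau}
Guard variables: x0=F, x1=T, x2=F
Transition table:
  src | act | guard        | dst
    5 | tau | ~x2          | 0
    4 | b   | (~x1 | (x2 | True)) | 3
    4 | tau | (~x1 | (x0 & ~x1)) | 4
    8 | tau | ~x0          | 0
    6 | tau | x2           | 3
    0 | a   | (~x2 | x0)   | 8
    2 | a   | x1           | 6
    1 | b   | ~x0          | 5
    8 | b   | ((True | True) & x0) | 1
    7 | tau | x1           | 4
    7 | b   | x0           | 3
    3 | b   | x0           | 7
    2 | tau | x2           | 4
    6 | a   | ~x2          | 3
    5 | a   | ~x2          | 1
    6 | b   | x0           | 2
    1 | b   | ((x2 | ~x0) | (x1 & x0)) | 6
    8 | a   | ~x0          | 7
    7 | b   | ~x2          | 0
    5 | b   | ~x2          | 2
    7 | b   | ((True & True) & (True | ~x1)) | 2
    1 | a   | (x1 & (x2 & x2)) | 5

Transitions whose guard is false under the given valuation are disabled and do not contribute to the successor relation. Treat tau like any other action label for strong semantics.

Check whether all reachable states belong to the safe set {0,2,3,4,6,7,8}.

Answer: INVARIANT HOLDS

Analysis:
Inv-set: {0,2,3,4,6,7,8}
Reach set: {0,2,3,4,6,7,8}
  0: ✓
  2: ✓
  3: ✓
  4: ✓
  6: ✓
  7: ✓
  8: ✓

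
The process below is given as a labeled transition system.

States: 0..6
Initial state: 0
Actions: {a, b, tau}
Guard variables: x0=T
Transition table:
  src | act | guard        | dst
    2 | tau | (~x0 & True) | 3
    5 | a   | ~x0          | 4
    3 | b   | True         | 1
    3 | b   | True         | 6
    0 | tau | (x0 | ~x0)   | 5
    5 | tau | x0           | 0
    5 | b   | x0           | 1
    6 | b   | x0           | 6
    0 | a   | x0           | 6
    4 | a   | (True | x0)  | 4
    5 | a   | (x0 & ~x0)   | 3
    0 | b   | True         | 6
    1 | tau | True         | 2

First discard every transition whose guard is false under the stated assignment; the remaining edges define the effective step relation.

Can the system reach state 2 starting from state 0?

Answer: REACHABLE

Trace:
After dropping false guards: 10 live edges.
Layer 0: {0}
Layer 1: {5,6}  now seen {0,5,6}
Layer 2: {1}  now seen {0,1,5,6}
Layer 3: {2}  now seen {0,1,2,5,6}
Reach set: {0,1,2,5,6}
witness 2: tau·b·tau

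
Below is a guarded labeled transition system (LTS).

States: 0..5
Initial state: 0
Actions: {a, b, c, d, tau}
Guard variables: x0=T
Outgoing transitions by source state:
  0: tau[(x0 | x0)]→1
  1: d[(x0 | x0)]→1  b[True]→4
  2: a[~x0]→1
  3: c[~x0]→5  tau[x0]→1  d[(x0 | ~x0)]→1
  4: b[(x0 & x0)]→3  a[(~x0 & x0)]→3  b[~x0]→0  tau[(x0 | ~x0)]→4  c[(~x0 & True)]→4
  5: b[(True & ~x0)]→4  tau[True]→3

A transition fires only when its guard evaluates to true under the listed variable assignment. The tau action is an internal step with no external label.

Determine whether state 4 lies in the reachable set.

Guard filter leaves 8 enabled edge(s).
Layer 0: {0}
Layer 1: {1}  total {0,1}
Layer 2: {4}  total {0,1,4}
Layer 3: {3}  total {0,1,3,4}
Reach set: {0,1,3,4}
witness 4: tau·b

Answer: REACHABLE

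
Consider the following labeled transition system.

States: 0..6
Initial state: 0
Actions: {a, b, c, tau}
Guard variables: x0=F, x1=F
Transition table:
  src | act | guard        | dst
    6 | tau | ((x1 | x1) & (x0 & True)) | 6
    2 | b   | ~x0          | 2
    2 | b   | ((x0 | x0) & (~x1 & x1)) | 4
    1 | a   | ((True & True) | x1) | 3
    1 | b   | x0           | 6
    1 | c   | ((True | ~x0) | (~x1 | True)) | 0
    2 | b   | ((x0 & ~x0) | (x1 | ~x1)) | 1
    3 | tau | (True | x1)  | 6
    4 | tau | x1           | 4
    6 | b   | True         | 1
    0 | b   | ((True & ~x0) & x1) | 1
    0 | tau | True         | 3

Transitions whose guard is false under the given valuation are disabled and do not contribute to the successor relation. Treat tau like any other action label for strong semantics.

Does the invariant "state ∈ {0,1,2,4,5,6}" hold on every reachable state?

Answer: INVARIANT VIOLATED at state 3

Analysis:
Inv-set: {0,1,2,4,5,6}
Reach set: {0,1,3,6}
  0: safe
  1: safe
  3: ✗ unsafe
  6: safe
reach 3 via tau — violates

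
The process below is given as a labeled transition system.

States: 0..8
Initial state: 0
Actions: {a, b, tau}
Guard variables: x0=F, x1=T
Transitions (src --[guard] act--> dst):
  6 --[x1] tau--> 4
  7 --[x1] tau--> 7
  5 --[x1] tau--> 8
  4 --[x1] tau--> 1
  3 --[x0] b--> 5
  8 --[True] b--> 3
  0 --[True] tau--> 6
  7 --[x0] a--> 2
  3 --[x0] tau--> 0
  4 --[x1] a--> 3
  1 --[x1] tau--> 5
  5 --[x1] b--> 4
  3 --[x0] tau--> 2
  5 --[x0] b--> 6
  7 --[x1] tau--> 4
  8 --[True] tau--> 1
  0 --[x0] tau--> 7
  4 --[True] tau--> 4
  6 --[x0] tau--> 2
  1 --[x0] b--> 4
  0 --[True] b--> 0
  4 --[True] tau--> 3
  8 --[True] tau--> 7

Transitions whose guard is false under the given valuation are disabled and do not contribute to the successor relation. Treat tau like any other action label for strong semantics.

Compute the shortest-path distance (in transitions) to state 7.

Answer: 6

Analysis:
BFS to 7:
  Layer 0: {0}
  Layer 1: {6}
  Layer 2: {4}
  Layer 3: {1,3}
  Layer 4: {5}
  Layer 5: {8}
  Layer 6: {7}
first hit 7 at d=6 via tau·tau·tau·tau·tau·tau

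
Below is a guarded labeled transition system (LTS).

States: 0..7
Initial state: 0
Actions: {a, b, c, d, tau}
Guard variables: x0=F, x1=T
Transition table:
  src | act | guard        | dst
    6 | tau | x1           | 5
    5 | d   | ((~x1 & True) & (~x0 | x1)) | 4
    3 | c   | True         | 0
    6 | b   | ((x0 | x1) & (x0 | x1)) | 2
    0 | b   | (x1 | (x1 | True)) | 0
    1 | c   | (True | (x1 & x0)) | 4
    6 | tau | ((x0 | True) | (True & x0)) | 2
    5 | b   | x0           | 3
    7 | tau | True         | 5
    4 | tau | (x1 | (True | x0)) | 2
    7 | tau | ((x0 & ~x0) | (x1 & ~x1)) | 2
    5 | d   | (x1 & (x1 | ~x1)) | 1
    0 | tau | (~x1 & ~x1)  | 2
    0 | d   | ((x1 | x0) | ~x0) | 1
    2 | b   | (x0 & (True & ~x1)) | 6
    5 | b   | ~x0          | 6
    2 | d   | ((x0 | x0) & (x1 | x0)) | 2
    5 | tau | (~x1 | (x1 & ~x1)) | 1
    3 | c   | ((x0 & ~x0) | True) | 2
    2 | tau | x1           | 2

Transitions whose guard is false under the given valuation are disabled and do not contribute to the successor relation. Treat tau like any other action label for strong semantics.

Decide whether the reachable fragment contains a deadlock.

Answer: DEADLOCK-FREE

Analysis:
R = {0,1,2,4}
  0: b→0  d→1  [2 exit(s)]
  1: c→4  [1 exit(s)]
  2: tau→2  [1 exit(s)]
  4: tau→2  [1 exit(s)]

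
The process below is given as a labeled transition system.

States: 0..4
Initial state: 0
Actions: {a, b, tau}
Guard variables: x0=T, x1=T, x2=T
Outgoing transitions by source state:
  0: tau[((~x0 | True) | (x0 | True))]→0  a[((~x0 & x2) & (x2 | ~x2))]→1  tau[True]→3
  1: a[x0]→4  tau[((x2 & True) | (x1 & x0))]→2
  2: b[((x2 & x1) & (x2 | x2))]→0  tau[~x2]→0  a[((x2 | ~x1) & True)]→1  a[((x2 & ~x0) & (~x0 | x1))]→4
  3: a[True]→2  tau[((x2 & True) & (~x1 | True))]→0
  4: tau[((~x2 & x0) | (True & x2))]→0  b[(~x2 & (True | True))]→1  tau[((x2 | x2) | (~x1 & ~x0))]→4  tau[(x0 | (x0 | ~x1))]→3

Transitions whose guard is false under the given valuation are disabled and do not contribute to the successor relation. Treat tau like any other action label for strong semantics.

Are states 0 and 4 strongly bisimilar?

Compute ~ classes (split until stable):
  π0 = {{0,1,2,3,4}}
  π1 = {{0,4},{1,3},{2}}
  π2 = {{0,4},{1},{2},{3}}
4 equivalence class(es) (converged in 3)
[0]={0,4}  [4]={0,4}

Answer: BISIMILAR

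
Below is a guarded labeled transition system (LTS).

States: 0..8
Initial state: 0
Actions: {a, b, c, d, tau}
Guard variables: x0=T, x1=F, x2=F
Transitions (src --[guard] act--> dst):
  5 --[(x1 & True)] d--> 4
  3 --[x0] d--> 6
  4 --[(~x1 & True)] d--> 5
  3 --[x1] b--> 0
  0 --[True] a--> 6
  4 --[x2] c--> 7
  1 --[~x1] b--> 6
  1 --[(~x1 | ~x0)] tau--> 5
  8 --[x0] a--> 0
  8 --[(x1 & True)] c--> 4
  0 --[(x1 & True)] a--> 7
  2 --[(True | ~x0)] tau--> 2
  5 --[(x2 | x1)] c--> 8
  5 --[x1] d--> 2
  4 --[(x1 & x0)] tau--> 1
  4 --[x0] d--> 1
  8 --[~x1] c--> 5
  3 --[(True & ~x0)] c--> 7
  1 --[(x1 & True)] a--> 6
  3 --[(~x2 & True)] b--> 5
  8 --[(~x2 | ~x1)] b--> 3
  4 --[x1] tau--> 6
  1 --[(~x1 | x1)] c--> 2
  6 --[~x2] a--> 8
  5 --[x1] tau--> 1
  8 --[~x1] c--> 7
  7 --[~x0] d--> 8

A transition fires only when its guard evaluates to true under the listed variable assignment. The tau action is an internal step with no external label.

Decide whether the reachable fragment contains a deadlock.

R = {0,3,5,6,7,8}
  0: a→6  [1 exit(s)]
  3: b→5  d→6  [2 exit(s)]
  5: ∅  [deadlock]
  6: a→8  [1 exit(s)]
  7: ∅  [deadlock]
  8: a→0  b→3  c→5  c→7  [4 exit(s)]
Path to 5: a·a·c

Answer: DEADLOCK at state 5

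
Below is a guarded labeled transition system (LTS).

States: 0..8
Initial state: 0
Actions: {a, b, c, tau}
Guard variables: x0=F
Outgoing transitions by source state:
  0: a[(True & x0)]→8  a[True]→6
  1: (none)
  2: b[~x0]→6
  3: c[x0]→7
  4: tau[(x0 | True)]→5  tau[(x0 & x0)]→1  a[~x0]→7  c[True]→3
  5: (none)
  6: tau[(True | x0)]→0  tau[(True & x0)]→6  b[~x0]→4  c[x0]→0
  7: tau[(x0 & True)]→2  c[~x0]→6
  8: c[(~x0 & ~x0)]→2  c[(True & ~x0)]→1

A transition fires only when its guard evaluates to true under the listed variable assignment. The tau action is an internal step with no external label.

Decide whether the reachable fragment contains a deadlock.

Reachable = {0,3,4,5,6,7}
  0: a→6  [deg 1]
  3: ∅  [deadlock]
  4: a→7  c→3  tau→5  [deg 3]
  5: ∅  [deadlock]
  6: b→4  tau→0  [deg 2]
  7: c→6  [deg 1]
trace reaching 3: a·b·c

Answer: DEADLOCK at state 3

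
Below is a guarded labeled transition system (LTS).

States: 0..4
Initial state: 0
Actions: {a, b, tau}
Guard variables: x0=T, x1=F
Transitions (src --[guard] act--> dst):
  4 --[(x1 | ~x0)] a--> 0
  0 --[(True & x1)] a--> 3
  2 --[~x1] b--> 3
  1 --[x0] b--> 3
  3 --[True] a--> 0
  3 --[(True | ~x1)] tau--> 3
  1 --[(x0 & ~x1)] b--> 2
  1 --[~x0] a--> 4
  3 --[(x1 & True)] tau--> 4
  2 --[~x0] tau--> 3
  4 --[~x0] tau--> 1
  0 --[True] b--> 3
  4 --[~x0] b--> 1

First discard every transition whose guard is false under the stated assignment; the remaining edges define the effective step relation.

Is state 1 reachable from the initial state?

Guard filter leaves 6 enabled edge(s).
depth 0: {0}
depth 1: {3}  total {0,3}
Reach set: {0,3}

Answer: UNREACHABLE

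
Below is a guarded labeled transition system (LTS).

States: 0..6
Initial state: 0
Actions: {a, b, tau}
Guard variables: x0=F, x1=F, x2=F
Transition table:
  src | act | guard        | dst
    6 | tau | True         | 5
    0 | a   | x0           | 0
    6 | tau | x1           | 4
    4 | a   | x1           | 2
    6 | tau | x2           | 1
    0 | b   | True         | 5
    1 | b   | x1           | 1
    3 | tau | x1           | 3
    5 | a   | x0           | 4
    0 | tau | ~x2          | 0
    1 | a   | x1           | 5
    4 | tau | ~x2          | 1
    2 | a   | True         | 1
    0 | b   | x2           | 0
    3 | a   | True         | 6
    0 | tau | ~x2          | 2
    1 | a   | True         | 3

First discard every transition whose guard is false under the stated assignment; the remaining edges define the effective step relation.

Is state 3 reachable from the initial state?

Guard filter leaves 8 enabled edge(s).
Layer 0: {0}
Layer 1: {2,5}  total {0,2,5}
Layer 2: {1}  total {0,1,2,5}
Layer 3: {3}  total {0,1,2,3,5}
Layer 4: {6}  total {0,1,2,3,5,6}
R = {0,1,2,3,5,6}
trace reaching 3: tau·a·a

Answer: REACHABLE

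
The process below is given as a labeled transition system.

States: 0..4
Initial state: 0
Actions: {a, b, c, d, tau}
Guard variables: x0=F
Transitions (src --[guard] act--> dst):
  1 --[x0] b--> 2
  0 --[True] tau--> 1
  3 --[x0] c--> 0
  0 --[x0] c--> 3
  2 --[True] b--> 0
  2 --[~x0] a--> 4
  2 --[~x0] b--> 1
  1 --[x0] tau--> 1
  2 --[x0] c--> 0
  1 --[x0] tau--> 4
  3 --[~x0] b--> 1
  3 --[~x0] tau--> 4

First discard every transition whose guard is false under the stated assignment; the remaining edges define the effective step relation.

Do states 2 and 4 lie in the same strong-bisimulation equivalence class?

Refine partition for ~:
  round 0: {{0,1,2,3,4}}
  round 1: {{0},{1,4},{2},{3}}
stable after 2 split(s): 4 block(s)
class of 2: {2}; class of 4: {1,4}

Answer: NOT BISIMILAR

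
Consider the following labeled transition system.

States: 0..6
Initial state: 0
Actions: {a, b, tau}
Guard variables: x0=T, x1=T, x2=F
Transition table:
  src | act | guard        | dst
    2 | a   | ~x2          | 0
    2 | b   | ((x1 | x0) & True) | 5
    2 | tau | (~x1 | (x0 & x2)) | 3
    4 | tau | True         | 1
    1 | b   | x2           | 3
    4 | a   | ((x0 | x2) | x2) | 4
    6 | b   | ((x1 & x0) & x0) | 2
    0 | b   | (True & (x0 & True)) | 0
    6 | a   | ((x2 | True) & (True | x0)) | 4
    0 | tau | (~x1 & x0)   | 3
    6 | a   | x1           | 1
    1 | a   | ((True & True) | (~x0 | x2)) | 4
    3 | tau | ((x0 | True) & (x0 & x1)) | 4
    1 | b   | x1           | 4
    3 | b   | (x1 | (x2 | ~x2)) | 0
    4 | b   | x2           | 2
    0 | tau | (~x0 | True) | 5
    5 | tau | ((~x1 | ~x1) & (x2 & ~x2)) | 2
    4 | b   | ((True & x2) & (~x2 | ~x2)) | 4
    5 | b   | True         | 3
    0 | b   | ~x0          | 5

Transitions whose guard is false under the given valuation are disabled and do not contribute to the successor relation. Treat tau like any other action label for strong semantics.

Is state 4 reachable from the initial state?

Guard filter leaves 14 enabled edge(s).
Layer 0: {0}
Layer 1: {5}  cumulative {0,5}
Layer 2: {3}  cumulative {0,3,5}
Layer 3: {4}  cumulative {0,3,4,5}
Layer 4: {1}  cumulative {0,1,3,4,5}
Reach set: {0,1,3,4,5}
witness 4: tau·b·tau

Answer: REACHABLE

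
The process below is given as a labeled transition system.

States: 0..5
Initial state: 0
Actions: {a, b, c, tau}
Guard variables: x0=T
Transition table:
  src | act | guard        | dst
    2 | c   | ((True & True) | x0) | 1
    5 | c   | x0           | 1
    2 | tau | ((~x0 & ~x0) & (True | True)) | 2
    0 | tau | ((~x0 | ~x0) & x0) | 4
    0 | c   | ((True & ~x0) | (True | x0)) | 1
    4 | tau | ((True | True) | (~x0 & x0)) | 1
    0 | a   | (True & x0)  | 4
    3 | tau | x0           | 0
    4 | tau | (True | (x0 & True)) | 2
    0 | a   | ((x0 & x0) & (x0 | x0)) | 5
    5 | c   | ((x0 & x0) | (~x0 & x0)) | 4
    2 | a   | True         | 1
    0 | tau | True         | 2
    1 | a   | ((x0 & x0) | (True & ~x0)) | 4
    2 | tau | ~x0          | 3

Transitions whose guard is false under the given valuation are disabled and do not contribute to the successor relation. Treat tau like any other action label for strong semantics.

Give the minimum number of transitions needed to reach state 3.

Answer: UNREACHABLE

Analysis:
BFS to 3:
  depth 0: {0}
  depth 1: {1,2,4,5}
3 never appears.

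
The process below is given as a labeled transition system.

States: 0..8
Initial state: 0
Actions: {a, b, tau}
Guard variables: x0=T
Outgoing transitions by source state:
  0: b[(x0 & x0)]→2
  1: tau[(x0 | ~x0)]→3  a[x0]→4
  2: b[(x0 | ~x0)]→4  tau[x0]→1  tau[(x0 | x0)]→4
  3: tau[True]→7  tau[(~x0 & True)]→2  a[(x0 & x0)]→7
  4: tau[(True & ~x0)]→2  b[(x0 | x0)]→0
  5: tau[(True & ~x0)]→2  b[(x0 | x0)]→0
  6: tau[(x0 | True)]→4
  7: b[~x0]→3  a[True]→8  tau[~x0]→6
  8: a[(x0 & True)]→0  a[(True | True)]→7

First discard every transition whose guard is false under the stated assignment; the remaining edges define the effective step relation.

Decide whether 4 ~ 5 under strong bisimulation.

Compute ~ classes (split until stable):
  round 0: {{0,1,2,3,4,5,6,7,8}}
  round 1: {{0,4,5},{1,3},{2},{6},{7,8}}
  round 2: {{0},{1},{2},{3},{4,5},{6},{7},{8}}
Fixed point at round 3; 8 class(es).
4∈{4,5}, 5∈{4,5}

Answer: BISIMILAR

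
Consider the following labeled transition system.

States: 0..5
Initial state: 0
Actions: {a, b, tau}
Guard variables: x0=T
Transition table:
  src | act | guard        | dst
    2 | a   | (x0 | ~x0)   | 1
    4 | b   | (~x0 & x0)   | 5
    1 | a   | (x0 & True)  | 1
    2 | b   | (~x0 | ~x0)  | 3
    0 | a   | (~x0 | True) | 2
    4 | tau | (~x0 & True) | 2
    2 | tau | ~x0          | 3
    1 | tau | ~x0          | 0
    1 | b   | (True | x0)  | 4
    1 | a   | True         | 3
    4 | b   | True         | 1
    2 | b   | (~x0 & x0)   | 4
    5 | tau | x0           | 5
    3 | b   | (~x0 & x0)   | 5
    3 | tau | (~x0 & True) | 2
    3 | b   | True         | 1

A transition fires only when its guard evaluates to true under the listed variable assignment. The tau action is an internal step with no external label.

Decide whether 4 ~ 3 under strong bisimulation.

Compute ~ classes (split until stable):
  π0 = {{0,1,2,3,4,5}}
  π1 = {{0,2},{1},{3,4},{5}}
  π2 = {{0},{1},{2},{3,4},{5}}
Fixed point at round 3; 5 class(es).
class of 4: {3,4}; class of 3: {3,4}

Answer: BISIMILAR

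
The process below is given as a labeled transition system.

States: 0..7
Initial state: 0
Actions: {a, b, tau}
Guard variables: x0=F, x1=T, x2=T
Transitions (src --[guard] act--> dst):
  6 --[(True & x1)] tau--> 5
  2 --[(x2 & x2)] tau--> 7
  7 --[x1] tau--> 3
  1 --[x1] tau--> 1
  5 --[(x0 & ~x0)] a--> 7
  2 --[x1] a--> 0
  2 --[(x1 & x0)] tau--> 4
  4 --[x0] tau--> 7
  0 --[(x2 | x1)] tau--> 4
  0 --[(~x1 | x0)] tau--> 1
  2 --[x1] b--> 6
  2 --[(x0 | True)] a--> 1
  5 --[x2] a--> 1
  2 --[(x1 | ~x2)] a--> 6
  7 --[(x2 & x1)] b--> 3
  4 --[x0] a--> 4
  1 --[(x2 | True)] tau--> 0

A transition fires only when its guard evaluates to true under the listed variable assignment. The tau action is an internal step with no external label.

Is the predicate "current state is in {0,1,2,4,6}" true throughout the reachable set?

Safe = {0,1,2,4,6}
R = {0,4}
  0: ✓
  4: ✓

Answer: INVARIANT HOLDS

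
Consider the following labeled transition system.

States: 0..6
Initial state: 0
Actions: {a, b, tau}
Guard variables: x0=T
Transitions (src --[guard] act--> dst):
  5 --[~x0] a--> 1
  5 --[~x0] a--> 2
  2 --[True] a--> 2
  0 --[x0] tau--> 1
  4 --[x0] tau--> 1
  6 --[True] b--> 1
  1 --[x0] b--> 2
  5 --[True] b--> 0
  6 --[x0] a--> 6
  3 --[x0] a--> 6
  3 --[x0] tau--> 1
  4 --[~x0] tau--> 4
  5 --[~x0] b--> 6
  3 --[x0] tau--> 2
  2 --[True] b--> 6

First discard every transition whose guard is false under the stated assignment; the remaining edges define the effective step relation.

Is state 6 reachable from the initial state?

After dropping false guards: 11 live edges.
L0 = {0}
L1 = {1}  cumulative {0,1}
L2 = {2}  cumulative {0,1,2}
L3 = {6}  cumulative {0,1,2,6}
R = {0,1,2,6}
Path to 6: tau·b·b

Answer: REACHABLE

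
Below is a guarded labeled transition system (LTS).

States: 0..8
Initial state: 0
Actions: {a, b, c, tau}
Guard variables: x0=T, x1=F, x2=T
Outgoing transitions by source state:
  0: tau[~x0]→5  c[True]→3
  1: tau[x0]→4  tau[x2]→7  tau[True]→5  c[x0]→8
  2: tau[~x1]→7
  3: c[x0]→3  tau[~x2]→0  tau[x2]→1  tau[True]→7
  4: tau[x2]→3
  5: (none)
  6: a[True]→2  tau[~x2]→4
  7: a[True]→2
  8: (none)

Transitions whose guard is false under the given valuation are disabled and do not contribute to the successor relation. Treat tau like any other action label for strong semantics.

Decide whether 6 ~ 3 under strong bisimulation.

Answer: NOT BISIMILAR

Trace:
Refine partition for ~:
  π0 = {{0,1,2,3,4,5,6,7,8}}
  π1 = {{0},{1,3},{2,4},{5,8},{6,7}}
  π2 = {{0},{1},{2},{3},{4},{5,8},{6,7}}
stable after 3 split(s): 7 block(s)
[6]={6,7}  [3]={3}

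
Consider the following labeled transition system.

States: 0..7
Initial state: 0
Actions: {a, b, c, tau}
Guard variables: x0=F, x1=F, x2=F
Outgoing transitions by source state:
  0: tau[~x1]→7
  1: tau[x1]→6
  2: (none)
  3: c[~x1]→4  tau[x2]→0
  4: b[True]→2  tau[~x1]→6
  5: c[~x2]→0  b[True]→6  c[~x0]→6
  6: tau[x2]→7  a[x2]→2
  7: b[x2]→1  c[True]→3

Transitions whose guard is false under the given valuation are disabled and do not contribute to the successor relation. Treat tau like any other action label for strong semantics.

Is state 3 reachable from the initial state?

After dropping false guards: 8 live edges.
L0 = {0}
L1 = {7}  cumulative {0,7}
L2 = {3}  cumulative {0,3,7}
L3 = {4}  cumulative {0,3,4,7}
L4 = {2,6}  cumulative {0,2,3,4,6,7}
R = {0,2,3,4,6,7}
Path to 3: tau·c

Answer: REACHABLE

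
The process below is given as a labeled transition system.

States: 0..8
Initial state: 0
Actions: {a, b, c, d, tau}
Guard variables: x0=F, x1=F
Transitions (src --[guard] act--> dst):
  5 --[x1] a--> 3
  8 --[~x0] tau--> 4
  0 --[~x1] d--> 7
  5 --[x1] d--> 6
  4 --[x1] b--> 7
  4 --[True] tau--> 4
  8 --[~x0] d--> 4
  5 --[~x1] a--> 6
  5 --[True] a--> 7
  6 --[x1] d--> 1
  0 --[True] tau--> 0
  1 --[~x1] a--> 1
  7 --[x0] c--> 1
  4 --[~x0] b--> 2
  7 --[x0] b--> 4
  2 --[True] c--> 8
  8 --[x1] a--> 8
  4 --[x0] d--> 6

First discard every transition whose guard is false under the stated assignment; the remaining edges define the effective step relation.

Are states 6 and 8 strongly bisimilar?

Answer: NOT BISIMILAR

Trace:
Refine partition for ~:
  π0 = {{0,1,2,3,4,5,6,7,8}}
  π1 = {{0,8},{1,5},{2},{3,6,7},{4}}
  π2 = {{0},{1},{2},{3,6,7},{4},{5},{8}}
7 equivalence class(es) (converged in 3)
[6]={3,6,7}  [8]={8}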